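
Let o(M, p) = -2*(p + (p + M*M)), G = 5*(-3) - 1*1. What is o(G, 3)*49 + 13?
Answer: -25663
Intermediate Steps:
G = -16 (G = -15 - 1 = -16)
o(M, p) = -4*p - 2*M**2 (o(M, p) = -2*(p + (p + M**2)) = -2*(M**2 + 2*p) = -4*p - 2*M**2)
o(G, 3)*49 + 13 = (-4*3 - 2*(-16)**2)*49 + 13 = (-12 - 2*256)*49 + 13 = (-12 - 512)*49 + 13 = -524*49 + 13 = -25676 + 13 = -25663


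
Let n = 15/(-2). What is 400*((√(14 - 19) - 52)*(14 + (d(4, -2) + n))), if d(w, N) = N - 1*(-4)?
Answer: -176800 + 3400*I*√5 ≈ -1.768e+5 + 7602.6*I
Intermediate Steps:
n = -15/2 (n = 15*(-½) = -15/2 ≈ -7.5000)
d(w, N) = 4 + N (d(w, N) = N + 4 = 4 + N)
400*((√(14 - 19) - 52)*(14 + (d(4, -2) + n))) = 400*((√(14 - 19) - 52)*(14 + ((4 - 2) - 15/2))) = 400*((√(-5) - 52)*(14 + (2 - 15/2))) = 400*((I*√5 - 52)*(14 - 11/2)) = 400*((-52 + I*√5)*(17/2)) = 400*(-442 + 17*I*√5/2) = -176800 + 3400*I*√5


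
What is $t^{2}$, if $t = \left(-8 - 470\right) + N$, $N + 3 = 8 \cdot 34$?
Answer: $43681$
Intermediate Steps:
$N = 269$ ($N = -3 + 8 \cdot 34 = -3 + 272 = 269$)
$t = -209$ ($t = \left(-8 - 470\right) + 269 = -478 + 269 = -209$)
$t^{2} = \left(-209\right)^{2} = 43681$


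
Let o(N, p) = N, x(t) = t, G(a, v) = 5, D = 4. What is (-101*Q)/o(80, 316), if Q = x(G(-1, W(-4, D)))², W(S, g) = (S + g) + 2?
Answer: -505/16 ≈ -31.563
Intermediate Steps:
W(S, g) = 2 + S + g
Q = 25 (Q = 5² = 25)
(-101*Q)/o(80, 316) = -101*25/80 = -2525*1/80 = -505/16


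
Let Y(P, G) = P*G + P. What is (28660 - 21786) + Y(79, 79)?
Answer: 13194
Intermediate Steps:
Y(P, G) = P + G*P (Y(P, G) = G*P + P = P + G*P)
(28660 - 21786) + Y(79, 79) = (28660 - 21786) + 79*(1 + 79) = 6874 + 79*80 = 6874 + 6320 = 13194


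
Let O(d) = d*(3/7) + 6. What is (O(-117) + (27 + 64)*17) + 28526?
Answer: 210202/7 ≈ 30029.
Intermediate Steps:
O(d) = 6 + 3*d/7 (O(d) = d*(3*(⅐)) + 6 = d*(3/7) + 6 = 3*d/7 + 6 = 6 + 3*d/7)
(O(-117) + (27 + 64)*17) + 28526 = ((6 + (3/7)*(-117)) + (27 + 64)*17) + 28526 = ((6 - 351/7) + 91*17) + 28526 = (-309/7 + 1547) + 28526 = 10520/7 + 28526 = 210202/7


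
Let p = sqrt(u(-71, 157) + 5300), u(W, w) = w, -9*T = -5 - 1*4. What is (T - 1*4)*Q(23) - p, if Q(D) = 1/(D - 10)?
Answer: -3/13 - sqrt(5457) ≈ -74.102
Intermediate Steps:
T = 1 (T = -(-5 - 1*4)/9 = -(-5 - 4)/9 = -1/9*(-9) = 1)
p = sqrt(5457) (p = sqrt(157 + 5300) = sqrt(5457) ≈ 73.871)
Q(D) = 1/(-10 + D)
(T - 1*4)*Q(23) - p = (1 - 1*4)/(-10 + 23) - sqrt(5457) = (1 - 4)/13 - sqrt(5457) = -3*1/13 - sqrt(5457) = -3/13 - sqrt(5457)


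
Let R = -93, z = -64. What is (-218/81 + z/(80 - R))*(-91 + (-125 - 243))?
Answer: 729266/519 ≈ 1405.1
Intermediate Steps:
(-218/81 + z/(80 - R))*(-91 + (-125 - 243)) = (-218/81 - 64/(80 - 1*(-93)))*(-91 + (-125 - 243)) = (-218*1/81 - 64/(80 + 93))*(-91 - 368) = (-218/81 - 64/173)*(-459) = -42898/14013*(-459) = 729266/519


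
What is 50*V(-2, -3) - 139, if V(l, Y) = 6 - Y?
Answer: 311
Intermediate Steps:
50*V(-2, -3) - 139 = 50*(6 - 1*(-3)) - 139 = 50*(6 + 3) - 139 = 50*9 - 139 = 450 - 139 = 311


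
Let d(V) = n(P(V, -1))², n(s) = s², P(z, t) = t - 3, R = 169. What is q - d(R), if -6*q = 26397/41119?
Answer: -21061727/82238 ≈ -256.11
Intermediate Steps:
P(z, t) = -3 + t
q = -8799/82238 (q = -8799/(2*41119) = -⅙*26397/41119 = -8799/82238 ≈ -0.10699)
d(V) = 256 (d(V) = ((-3 - 1)²)² = ((-4)²)² = 16² = 256)
q - d(R) = -8799/82238 - 1*256 = -8799/82238 - 256 = -21061727/82238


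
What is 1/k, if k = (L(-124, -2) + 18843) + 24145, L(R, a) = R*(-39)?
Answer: 1/47824 ≈ 2.0910e-5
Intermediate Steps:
L(R, a) = -39*R
k = 47824 (k = (-39*(-124) + 18843) + 24145 = (4836 + 18843) + 24145 = 23679 + 24145 = 47824)
1/k = 1/47824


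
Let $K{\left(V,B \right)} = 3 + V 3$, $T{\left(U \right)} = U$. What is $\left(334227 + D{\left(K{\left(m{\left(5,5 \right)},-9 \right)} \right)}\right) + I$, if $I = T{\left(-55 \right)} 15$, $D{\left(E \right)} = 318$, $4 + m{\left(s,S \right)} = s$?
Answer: $333720$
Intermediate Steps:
$m{\left(s,S \right)} = -4 + s$
$K{\left(V,B \right)} = 3 + 3 V$
$I = -825$ ($I = \left(-55\right) 15 = -825$)
$\left(334227 + D{\left(K{\left(m{\left(5,5 \right)},-9 \right)} \right)}\right) + I = \left(334227 + 318\right) - 825 = 334545 - 825 = 333720$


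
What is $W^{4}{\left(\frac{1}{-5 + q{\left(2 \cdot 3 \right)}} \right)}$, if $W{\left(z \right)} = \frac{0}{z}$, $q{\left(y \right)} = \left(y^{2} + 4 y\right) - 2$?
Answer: $0$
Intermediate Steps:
$q{\left(y \right)} = -2 + y^{2} + 4 y$
$W{\left(z \right)} = 0$
$W^{4}{\left(\frac{1}{-5 + q{\left(2 \cdot 3 \right)}} \right)} = 0^{4} = 0$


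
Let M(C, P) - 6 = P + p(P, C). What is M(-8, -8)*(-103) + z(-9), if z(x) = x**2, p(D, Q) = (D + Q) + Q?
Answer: 2759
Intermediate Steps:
p(D, Q) = D + 2*Q
M(C, P) = 6 + 2*C + 2*P (M(C, P) = 6 + (P + (P + 2*C)) = 6 + (2*C + 2*P) = 6 + 2*C + 2*P)
M(-8, -8)*(-103) + z(-9) = (6 + 2*(-8) + 2*(-8))*(-103) + (-9)**2 = (6 - 16 - 16)*(-103) + 81 = -26*(-103) + 81 = 2678 + 81 = 2759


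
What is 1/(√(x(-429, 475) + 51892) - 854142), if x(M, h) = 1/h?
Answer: -405717450/346540289529199 - 5*√468325319/346540289529199 ≈ -1.1711e-6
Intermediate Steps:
1/(√(x(-429, 475) + 51892) - 854142) = 1/(√(1/475 + 51892) - 854142) = 1/(√(24648701/475) - 854142) = 1/(√468325319/95 - 854142) = 1/(-854142 + √468325319/95)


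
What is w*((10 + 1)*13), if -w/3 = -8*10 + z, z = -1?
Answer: 34749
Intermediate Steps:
w = 243 (w = -3*(-8*10 - 1) = -3*(-80 - 1) = -3*(-81) = 243)
w*((10 + 1)*13) = 243*((10 + 1)*13) = 243*(11*13) = 243*143 = 34749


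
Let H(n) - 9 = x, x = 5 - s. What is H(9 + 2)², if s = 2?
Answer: 144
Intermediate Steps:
x = 3 (x = 5 - 1*2 = 5 - 2 = 3)
H(n) = 12 (H(n) = 9 + 3 = 12)
H(9 + 2)² = 12² = 144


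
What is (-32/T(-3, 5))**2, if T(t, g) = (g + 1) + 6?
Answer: 64/9 ≈ 7.1111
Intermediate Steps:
T(t, g) = 7 + g (T(t, g) = (1 + g) + 6 = 7 + g)
(-32/T(-3, 5))**2 = (-32/(7 + 5))**2 = (-32/12)**2 = (-32*1/12)**2 = (-8/3)**2 = 64/9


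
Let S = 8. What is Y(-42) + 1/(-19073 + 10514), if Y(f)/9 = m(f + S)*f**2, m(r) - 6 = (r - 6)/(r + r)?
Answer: 15218860591/145503 ≈ 1.0459e+5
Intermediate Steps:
m(r) = 6 + (-6 + r)/(2*r) (m(r) = 6 + (r - 6)/(r + r) = 6 + (-6 + r)/((2*r)) = 6 + (-6 + r)*(1/(2*r)) = 6 + (-6 + r)/(2*r))
Y(f) = 9*f**2*(13/2 - 3/(8 + f)) (Y(f) = 9*((13/2 - 3/(f + 8))*f**2) = 9*((13/2 - 3/(8 + f))*f**2) = 9*(f**2*(13/2 - 3/(8 + f))) = 9*f**2*(13/2 - 3/(8 + f)))
Y(-42) + 1/(-19073 + 10514) = (-42)**2*(441 + (117/2)*(-42))/(8 - 42) + 1/(-19073 + 10514) = 1764*(441 - 2457)/(-34) + 1/(-8559) = 1764*(-1/34)*(-2016) - 1/8559 = 1778112/17 - 1/8559 = 15218860591/145503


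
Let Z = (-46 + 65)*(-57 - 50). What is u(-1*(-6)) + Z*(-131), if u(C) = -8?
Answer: 266315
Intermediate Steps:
Z = -2033 (Z = 19*(-107) = -2033)
u(-1*(-6)) + Z*(-131) = -8 - 2033*(-131) = -8 + 266323 = 266315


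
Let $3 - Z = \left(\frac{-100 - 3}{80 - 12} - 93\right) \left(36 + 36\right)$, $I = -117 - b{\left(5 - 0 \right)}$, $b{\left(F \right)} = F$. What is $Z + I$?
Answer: $\frac{113663}{17} \approx 6686.1$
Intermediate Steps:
$I = -122$ ($I = -117 - \left(5 - 0\right) = -117 - \left(5 + 0\right) = -117 - 5 = -122$)
$Z = \frac{115737}{17}$ ($Z = 3 - \left(\frac{-100 - 3}{80 - 12} - 93\right) \left(36 + 36\right) = 3 - \left(- \frac{103}{68} - 93\right) 72 = 3 - \left(- \frac{6427}{68}\right) 72 = 3 - - \frac{115686}{17} = 3 + \frac{115686}{17} = \frac{115737}{17} \approx 6808.1$)
$Z + I = \frac{115737}{17} - 122 = \frac{113663}{17}$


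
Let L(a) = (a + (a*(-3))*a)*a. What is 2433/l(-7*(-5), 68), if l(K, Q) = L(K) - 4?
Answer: -811/42468 ≈ -0.019097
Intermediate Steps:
L(a) = a*(a - 3*a**2) (L(a) = (a + (-3*a)*a)*a = (a - 3*a**2)*a = a*(a - 3*a**2))
l(K, Q) = -4 + K**2*(1 - 3*K) (l(K, Q) = K**2*(1 - 3*K) - 4 = -4 + K**2*(1 - 3*K))
2433/l(-7*(-5), 68) = 2433/(-4 + (-7*(-5))**2*(1 - (-21)*(-5))) = 2433/(-4 + 35**2*(1 - 3*35)) = 2433/(-4 + 1225*(1 - 105)) = 2433/(-4 + 1225*(-104)) = 2433/(-4 - 127400) = 2433/(-127404) = 2433*(-1/127404) = -811/42468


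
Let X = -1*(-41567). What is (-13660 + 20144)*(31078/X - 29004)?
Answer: -7816968983960/41567 ≈ -1.8806e+8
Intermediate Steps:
X = 41567
(-13660 + 20144)*(31078/X - 29004) = (-13660 + 20144)*(31078/41567 - 29004) = 6484*(31078*(1/41567) - 29004) = 6484*(31078/41567 - 29004) = 6484*(-1205578190/41567) = -7816968983960/41567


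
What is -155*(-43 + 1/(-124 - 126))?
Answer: 333281/50 ≈ 6665.6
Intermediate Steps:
-155*(-43 + 1/(-124 - 126)) = -155*(-43 + 1/(-250)) = -155*(-43 - 1/250) = -155*(-10751/250) = 333281/50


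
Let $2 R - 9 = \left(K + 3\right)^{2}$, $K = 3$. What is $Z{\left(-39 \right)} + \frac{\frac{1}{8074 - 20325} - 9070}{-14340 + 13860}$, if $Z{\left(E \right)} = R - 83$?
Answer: $- \frac{81550823}{1960160} \approx -41.604$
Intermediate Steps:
$R = \frac{45}{2}$ ($R = \frac{9}{2} + \frac{\left(3 + 3\right)^{2}}{2} = \frac{9}{2} + \frac{6^{2}}{2} = \frac{9}{2} + \frac{1}{2} \cdot 36 = \frac{9}{2} + 18 = \frac{45}{2} \approx 22.5$)
$Z{\left(E \right)} = - \frac{121}{2}$ ($Z{\left(E \right)} = \frac{45}{2} - 83 = - \frac{121}{2}$)
$Z{\left(-39 \right)} + \frac{\frac{1}{8074 - 20325} - 9070}{-14340 + 13860} = - \frac{121}{2} + \frac{\frac{1}{8074 - 20325} - 9070}{-14340 + 13860} = - \frac{121}{2} + \frac{\frac{1}{-12251} - 9070}{-480} = - \frac{121}{2} + \left(- \frac{1}{12251} - 9070\right) \left(- \frac{1}{480}\right) = - \frac{121}{2} - - \frac{37038857}{1960160} = - \frac{121}{2} + \frac{37038857}{1960160} = - \frac{81550823}{1960160}$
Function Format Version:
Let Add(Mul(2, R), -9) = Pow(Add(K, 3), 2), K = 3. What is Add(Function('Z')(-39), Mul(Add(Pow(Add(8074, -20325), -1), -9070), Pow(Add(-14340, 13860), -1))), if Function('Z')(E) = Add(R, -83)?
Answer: Rational(-81550823, 1960160) ≈ -41.604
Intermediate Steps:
R = Rational(45, 2) (R = Add(Rational(9, 2), Mul(Rational(1, 2), Pow(Add(3, 3), 2))) = Add(Rational(9, 2), Mul(Rational(1, 2), Pow(6, 2))) = Add(Rational(9, 2), Mul(Rational(1, 2), 36)) = Add(Rational(9, 2), 18) = Rational(45, 2) ≈ 22.500)
Function('Z')(E) = Rational(-121, 2) (Function('Z')(E) = Add(Rational(45, 2), -83) = Rational(-121, 2))
Add(Function('Z')(-39), Mul(Add(Pow(Add(8074, -20325), -1), -9070), Pow(Add(-14340, 13860), -1))) = Add(Rational(-121, 2), Mul(Add(Pow(Add(8074, -20325), -1), -9070), Pow(Add(-14340, 13860), -1))) = Add(Rational(-121, 2), Mul(Add(Pow(-12251, -1), -9070), Pow(-480, -1))) = Add(Rational(-121, 2), Mul(Add(Rational(-1, 12251), -9070), Rational(-1, 480))) = Add(Rational(-121, 2), Mul(Rational(-111116571, 12251), Rational(-1, 480))) = Add(Rational(-121, 2), Rational(37038857, 1960160)) = Rational(-81550823, 1960160)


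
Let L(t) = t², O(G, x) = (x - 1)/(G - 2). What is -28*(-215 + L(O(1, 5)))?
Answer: 5572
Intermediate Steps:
O(G, x) = (-1 + x)/(-2 + G)
-28*(-215 + L(O(1, 5))) = -28*(-215 + ((-1 + 5)/(-2 + 1))²) = -28*(-215 + (4/(-1))²) = -28*(-215 + (-1*4)²) = -28*(-215 + (-4)²) = -28*(-215 + 16) = -28*(-199) = 5572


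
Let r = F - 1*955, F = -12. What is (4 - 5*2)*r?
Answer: 5802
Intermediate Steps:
r = -967 (r = -12 - 1*955 = -12 - 955 = -967)
(4 - 5*2)*r = (4 - 5*2)*(-967) = (4 - 10)*(-967) = -6*(-967) = 5802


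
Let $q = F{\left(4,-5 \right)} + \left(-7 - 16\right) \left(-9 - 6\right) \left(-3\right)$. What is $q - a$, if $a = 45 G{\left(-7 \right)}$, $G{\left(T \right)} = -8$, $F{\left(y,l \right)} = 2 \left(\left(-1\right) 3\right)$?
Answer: $-681$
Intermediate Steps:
$F{\left(y,l \right)} = -6$ ($F{\left(y,l \right)} = 2 \left(-3\right) = -6$)
$a = -360$ ($a = 45 \left(-8\right) = -360$)
$q = -1041$ ($q = -6 + \left(-7 - 16\right) \left(-9 - 6\right) \left(-3\right) = -6 + \left(-23\right) \left(-15\right) \left(-3\right) = -6 + 345 \left(-3\right) = -6 - 1035 = -1041$)
$q - a = -1041 - -360 = -1041 + 360 = -681$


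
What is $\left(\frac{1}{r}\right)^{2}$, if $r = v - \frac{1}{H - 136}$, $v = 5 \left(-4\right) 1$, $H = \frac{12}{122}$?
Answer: $\frac{68724100}{27469416121} \approx 0.0025018$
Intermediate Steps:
$H = \frac{6}{61}$ ($H = 12 \cdot \frac{1}{122} = \frac{6}{61} \approx 0.098361$)
$v = -20$ ($v = \left(-20\right) 1 = -20$)
$r = - \frac{165739}{8290}$ ($r = -20 - \frac{1}{\frac{6}{61} - 136} = -20 - \frac{1}{- \frac{8290}{61}} = -20 - - \frac{61}{8290} = -20 + \frac{61}{8290} = - \frac{165739}{8290} \approx -19.993$)
$\left(\frac{1}{r}\right)^{2} = \left(\frac{1}{- \frac{165739}{8290}}\right)^{2} = \left(- \frac{8290}{165739}\right)^{2} = \frac{68724100}{27469416121}$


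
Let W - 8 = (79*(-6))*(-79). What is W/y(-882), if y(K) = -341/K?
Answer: 33034428/341 ≈ 96875.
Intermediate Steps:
W = 37454 (W = 8 + (79*(-6))*(-79) = 8 - 474*(-79) = 8 + 37446 = 37454)
y(K) = -341/K
W/y(-882) = 37454/((-341/(-882))) = 37454/((-341*(-1/882))) = 37454/(341/882) = 37454*(882/341) = 33034428/341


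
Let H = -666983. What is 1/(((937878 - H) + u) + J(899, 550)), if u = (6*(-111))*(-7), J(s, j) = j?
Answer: 1/1610073 ≈ 6.2109e-7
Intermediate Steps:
u = 4662 (u = -666*(-7) = 4662)
1/(((937878 - H) + u) + J(899, 550)) = 1/(((937878 - 1*(-666983)) + 4662) + 550) = 1/(((937878 + 666983) + 4662) + 550) = 1/((1604861 + 4662) + 550) = 1/(1609523 + 550) = 1/1610073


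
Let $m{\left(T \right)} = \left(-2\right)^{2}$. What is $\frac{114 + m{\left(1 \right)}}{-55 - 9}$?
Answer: $- \frac{59}{32} \approx -1.8438$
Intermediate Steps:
$m{\left(T \right)} = 4$
$\frac{114 + m{\left(1 \right)}}{-55 - 9} = \frac{114 + 4}{-55 - 9} = \frac{118}{-64} = 118 \left(- \frac{1}{64}\right) = - \frac{59}{32}$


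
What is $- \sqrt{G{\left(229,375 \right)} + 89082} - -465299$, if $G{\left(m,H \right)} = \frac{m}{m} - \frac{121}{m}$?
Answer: $465299 - \frac{3 \sqrt{519063766}}{229} \approx 4.65 \cdot 10^{5}$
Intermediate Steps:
$G{\left(m,H \right)} = 1 - \frac{121}{m}$
$- \sqrt{G{\left(229,375 \right)} + 89082} - -465299 = - \sqrt{\frac{-121 + 229}{229} + 89082} - -465299 = - \sqrt{\frac{1}{229} \cdot 108 + 89082} + 465299 = - \sqrt{\frac{108}{229} + 89082} + 465299 = - \sqrt{\frac{20399886}{229}} + 465299 = - \frac{3 \sqrt{519063766}}{229} + 465299 = 465299 - \frac{3 \sqrt{519063766}}{229}$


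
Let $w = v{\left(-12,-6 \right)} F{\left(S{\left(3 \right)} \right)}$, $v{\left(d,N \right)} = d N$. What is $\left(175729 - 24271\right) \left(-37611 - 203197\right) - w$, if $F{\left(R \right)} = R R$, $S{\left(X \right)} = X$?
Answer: $-36472298712$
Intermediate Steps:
$v{\left(d,N \right)} = N d$
$F{\left(R \right)} = R^{2}$
$w = 648$ ($w = \left(-6\right) \left(-12\right) 3^{2} = 72 \cdot 9 = 648$)
$\left(175729 - 24271\right) \left(-37611 - 203197\right) - w = \left(175729 - 24271\right) \left(-37611 - 203197\right) - 648 = 151458 \left(-240808\right) - 648 = -36472298064 - 648 = -36472298712$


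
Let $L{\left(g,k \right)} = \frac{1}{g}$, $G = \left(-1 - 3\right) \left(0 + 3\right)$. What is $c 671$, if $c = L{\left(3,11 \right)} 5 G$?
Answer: $-13420$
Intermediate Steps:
$G = -12$ ($G = \left(-4\right) 3 = -12$)
$c = -20$ ($c = \frac{5 \left(-12\right)}{3} = \frac{1}{3} \left(-60\right) = -20$)
$c 671 = \left(-20\right) 671 = -13420$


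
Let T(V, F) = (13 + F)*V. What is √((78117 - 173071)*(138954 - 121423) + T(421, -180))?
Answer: I*√1664708881 ≈ 40801.0*I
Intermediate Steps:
T(V, F) = V*(13 + F)
√((78117 - 173071)*(138954 - 121423) + T(421, -180)) = √((78117 - 173071)*(138954 - 121423) + 421*(13 - 180)) = √(-94954*17531 + 421*(-167)) = √(-1664638574 - 70307) = √(-1664708881) = I*√1664708881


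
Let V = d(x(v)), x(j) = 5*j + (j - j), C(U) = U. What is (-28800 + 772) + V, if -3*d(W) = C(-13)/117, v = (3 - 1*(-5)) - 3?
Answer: -756755/27 ≈ -28028.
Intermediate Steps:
v = 5 (v = (3 + 5) - 3 = 8 - 3 = 5)
x(j) = 5*j (x(j) = 5*j + 0 = 5*j)
d(W) = 1/27 (d(W) = -(-13)/(3*117) = -⅓*(-⅑) = 1/27)
V = 1/27 ≈ 0.037037
(-28800 + 772) + V = (-28800 + 772) + 1/27 = -28028 + 1/27 = -756755/27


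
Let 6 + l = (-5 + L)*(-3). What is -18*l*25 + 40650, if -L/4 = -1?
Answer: 42000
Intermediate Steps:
L = 4 (L = -4*(-1) = 4)
l = -3 (l = -6 + (-5 + 4)*(-3) = -6 - 1*(-3) = -6 + 3 = -3)
-18*l*25 + 40650 = -18*(-3)*25 + 40650 = 54*25 + 40650 = 1350 + 40650 = 42000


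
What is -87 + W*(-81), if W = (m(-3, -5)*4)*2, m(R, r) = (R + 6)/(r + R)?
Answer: 156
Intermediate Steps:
m(R, r) = (6 + R)/(R + r)
W = -3 (W = (((6 - 3)/(-3 - 5))*4)*2 = ((3/(-8))*4)*2 = (-⅛*3*4)*2 = -3/8*4*2 = -3/2*2 = -3)
-87 + W*(-81) = -87 - 3*(-81) = -87 + 243 = 156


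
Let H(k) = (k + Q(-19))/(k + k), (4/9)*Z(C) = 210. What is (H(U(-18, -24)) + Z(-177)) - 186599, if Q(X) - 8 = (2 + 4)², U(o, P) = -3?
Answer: -558400/3 ≈ -1.8613e+5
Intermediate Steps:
Z(C) = 945/2 (Z(C) = (9/4)*210 = 945/2)
Q(X) = 44 (Q(X) = 8 + (2 + 4)² = 8 + 6² = 8 + 36 = 44)
H(k) = (44 + k)/(2*k) (H(k) = (k + 44)/(k + k) = (44 + k)/((2*k)) = (44 + k)*(1/(2*k)) = (44 + k)/(2*k))
(H(U(-18, -24)) + Z(-177)) - 186599 = ((½)*(44 - 3)/(-3) + 945/2) - 186599 = ((½)*(-⅓)*41 + 945/2) - 186599 = (-41/6 + 945/2) - 186599 = 1397/3 - 186599 = -558400/3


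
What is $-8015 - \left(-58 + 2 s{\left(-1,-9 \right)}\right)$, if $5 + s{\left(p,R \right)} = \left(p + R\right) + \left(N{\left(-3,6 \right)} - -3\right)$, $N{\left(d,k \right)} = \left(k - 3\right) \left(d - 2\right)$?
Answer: $-7903$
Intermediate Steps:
$N{\left(d,k \right)} = \left(-3 + k\right) \left(-2 + d\right)$
$s{\left(p,R \right)} = -17 + R + p$ ($s{\left(p,R \right)} = -5 - \left(12 - R - p\right) = -5 + \left(-12 + R + p\right) = -17 + R + p$)
$-8015 - \left(-58 + 2 s{\left(-1,-9 \right)}\right) = -8015 - \left(-58 + 2 \left(-17 - 9 - 1\right)\right) = -8015 - \left(-58 + 2 \left(-27\right)\right) = -8015 - \left(-58 - 54\right) = -8015 - -112 = -8015 + 112 = -7903$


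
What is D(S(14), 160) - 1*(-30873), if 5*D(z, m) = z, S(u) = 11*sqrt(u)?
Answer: 30873 + 11*sqrt(14)/5 ≈ 30881.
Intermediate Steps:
D(z, m) = z/5
D(S(14), 160) - 1*(-30873) = (11*sqrt(14))/5 - 1*(-30873) = 11*sqrt(14)/5 + 30873 = 30873 + 11*sqrt(14)/5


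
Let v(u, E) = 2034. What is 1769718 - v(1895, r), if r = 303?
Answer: 1767684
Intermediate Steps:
1769718 - v(1895, r) = 1769718 - 1*2034 = 1769718 - 2034 = 1767684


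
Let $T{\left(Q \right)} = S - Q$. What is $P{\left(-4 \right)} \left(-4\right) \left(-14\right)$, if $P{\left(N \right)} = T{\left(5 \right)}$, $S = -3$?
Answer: $-448$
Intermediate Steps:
$T{\left(Q \right)} = -3 - Q$
$P{\left(N \right)} = -8$ ($P{\left(N \right)} = -3 - 5 = -8$)
$P{\left(-4 \right)} \left(-4\right) \left(-14\right) = \left(-8\right) \left(-4\right) \left(-14\right) = 32 \left(-14\right) = -448$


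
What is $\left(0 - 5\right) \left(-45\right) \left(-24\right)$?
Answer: $-5400$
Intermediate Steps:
$\left(0 - 5\right) \left(-45\right) \left(-24\right) = \left(-5\right) \left(-45\right) \left(-24\right) = 225 \left(-24\right) = -5400$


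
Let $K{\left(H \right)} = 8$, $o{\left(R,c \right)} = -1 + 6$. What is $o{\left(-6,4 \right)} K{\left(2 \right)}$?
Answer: $40$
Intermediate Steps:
$o{\left(R,c \right)} = 5$
$o{\left(-6,4 \right)} K{\left(2 \right)} = 5 \cdot 8 = 40$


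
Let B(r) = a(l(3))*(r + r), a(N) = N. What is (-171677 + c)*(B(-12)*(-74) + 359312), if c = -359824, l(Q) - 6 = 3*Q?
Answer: -205133873952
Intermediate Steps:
l(Q) = 6 + 3*Q
B(r) = 30*r (B(r) = (6 + 3*3)*(r + r) = (6 + 9)*(2*r) = 15*(2*r) = 30*r)
(-171677 + c)*(B(-12)*(-74) + 359312) = (-171677 - 359824)*((30*(-12))*(-74) + 359312) = -531501*(-360*(-74) + 359312) = -531501*(26640 + 359312) = -531501*385952 = -205133873952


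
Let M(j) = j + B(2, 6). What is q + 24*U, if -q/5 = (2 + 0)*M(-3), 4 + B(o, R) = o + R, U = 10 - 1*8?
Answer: 38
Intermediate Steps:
U = 2 (U = 10 - 8 = 2)
B(o, R) = -4 + R + o (B(o, R) = -4 + (o + R) = -4 + (R + o) = -4 + R + o)
M(j) = 4 + j (M(j) = j + (-4 + 6 + 2) = j + 4 = 4 + j)
q = -10 (q = -5*(2 + 0)*(4 - 3) = -10 ≈ -10.000)
q + 24*U = -10 + 24*2 = -10 + 48 = 38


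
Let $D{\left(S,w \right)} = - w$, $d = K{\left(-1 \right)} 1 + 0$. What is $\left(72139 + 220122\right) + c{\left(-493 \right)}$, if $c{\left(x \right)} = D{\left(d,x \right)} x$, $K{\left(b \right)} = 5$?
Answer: $49212$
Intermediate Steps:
$d = 5$ ($d = 5 \cdot 1 + 0 = 5 + 0 = 5$)
$c{\left(x \right)} = - x^{2}$ ($c{\left(x \right)} = - x x = - x^{2}$)
$\left(72139 + 220122\right) + c{\left(-493 \right)} = \left(72139 + 220122\right) - \left(-493\right)^{2} = 292261 - 243049 = 49212$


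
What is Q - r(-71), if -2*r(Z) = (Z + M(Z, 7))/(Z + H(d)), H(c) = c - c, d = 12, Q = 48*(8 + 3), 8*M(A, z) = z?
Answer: 600369/1136 ≈ 528.49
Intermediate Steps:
M(A, z) = z/8
Q = 528 (Q = 48*11 = 528)
H(c) = 0
r(Z) = -(7/8 + Z)/(2*Z) (r(Z) = -(Z + (⅛)*7)/(2*(Z + 0)) = -(Z + 7/8)/(2*Z) = -(7/8 + Z)/(2*Z))
Q - r(-71) = 528 - (-7 - 8*(-71))/(16*(-71)) = 528 - (-1)*(-7 + 568)/(16*71) = 528 - (-1)*561/(16*71) = 528 - 1*(-561/1136) = 528 + 561/1136 = 600369/1136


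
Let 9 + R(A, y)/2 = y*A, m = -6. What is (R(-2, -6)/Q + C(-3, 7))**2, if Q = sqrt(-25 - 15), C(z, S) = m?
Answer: 351/10 + 18*I*sqrt(10)/5 ≈ 35.1 + 11.384*I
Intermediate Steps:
C(z, S) = -6
Q = 2*I*sqrt(10) (Q = sqrt(-40) = 2*I*sqrt(10) ≈ 6.3246*I)
R(A, y) = -18 + 2*A*y (R(A, y) = -18 + 2*(y*A) = -18 + 2*(A*y) = -18 + 2*A*y)
(R(-2, -6)/Q + C(-3, 7))**2 = ((-18 + 2*(-2)*(-6))/((2*I*sqrt(10))) - 6)**2 = ((-18 + 24)*(-I*sqrt(10)/20) - 6)**2 = (6*(-I*sqrt(10)/20) - 6)**2 = (-3*I*sqrt(10)/10 - 6)**2 = (-6 - 3*I*sqrt(10)/10)**2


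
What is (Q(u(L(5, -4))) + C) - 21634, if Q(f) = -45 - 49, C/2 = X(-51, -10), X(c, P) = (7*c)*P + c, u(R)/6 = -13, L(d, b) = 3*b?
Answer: -14690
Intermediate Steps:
u(R) = -78 (u(R) = 6*(-13) = -78)
X(c, P) = c + 7*P*c (X(c, P) = 7*P*c + c = c + 7*P*c)
C = 7038 (C = 2*(-51*(1 + 7*(-10))) = 2*(-51*(1 - 70)) = 2*(-51*(-69)) = 2*3519 = 7038)
Q(f) = -94
(Q(u(L(5, -4))) + C) - 21634 = (-94 + 7038) - 21634 = 6944 - 21634 = -14690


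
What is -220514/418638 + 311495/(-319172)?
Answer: -100392769109/66808763868 ≈ -1.5027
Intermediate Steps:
-220514/418638 + 311495/(-319172) = -220514*1/418638 + 311495*(-1/319172) = -110257/209319 - 311495/319172 = -100392769109/66808763868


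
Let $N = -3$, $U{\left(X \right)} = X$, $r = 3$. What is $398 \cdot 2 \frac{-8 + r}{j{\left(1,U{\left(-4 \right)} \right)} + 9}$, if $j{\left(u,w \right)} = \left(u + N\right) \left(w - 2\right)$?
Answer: $- \frac{3980}{21} \approx -189.52$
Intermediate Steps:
$j{\left(u,w \right)} = \left(-3 + u\right) \left(-2 + w\right)$ ($j{\left(u,w \right)} = \left(u - 3\right) \left(w - 2\right) = \left(-3 + u\right) \left(-2 + w\right)$)
$398 \cdot 2 \frac{-8 + r}{j{\left(1,U{\left(-4 \right)} \right)} + 9} = 398 \cdot 2 \frac{-8 + 3}{\left(6 - -12 - 2 + 1 \left(-4\right)\right) + 9} = 398 \cdot 2 \left(- \frac{5}{\left(6 + 12 - 2 - 4\right) + 9}\right) = 398 \cdot 2 \left(- \frac{5}{12 + 9}\right) = 398 \cdot 2 \left(- \frac{5}{21}\right) = 398 \left(- \frac{10}{21}\right) = - \frac{3980}{21}$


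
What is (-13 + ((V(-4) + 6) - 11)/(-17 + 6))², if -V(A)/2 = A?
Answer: 21316/121 ≈ 176.17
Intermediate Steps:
V(A) = -2*A
(-13 + ((V(-4) + 6) - 11)/(-17 + 6))² = (-13 + ((-2*(-4) + 6) - 11)/(-17 + 6))² = (-13 + ((8 + 6) - 11)/(-11))² = (-13 + (14 - 11)*(-1/11))² = (-13 + 3*(-1/11))² = (-13 - 3/11)² = (-146/11)² = 21316/121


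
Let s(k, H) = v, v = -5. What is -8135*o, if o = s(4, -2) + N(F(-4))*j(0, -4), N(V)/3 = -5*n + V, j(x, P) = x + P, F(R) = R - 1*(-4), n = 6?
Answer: -2887925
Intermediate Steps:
F(R) = 4 + R (F(R) = R + 4 = 4 + R)
s(k, H) = -5
j(x, P) = P + x
N(V) = -90 + 3*V (N(V) = 3*(-5*6 + V) = 3*(-30 + V) = -90 + 3*V)
o = 355 (o = -5 + (-90 + 3*(4 - 4))*(-4 + 0) = -5 + (-90 + 3*0)*(-4) = -5 + (-90 + 0)*(-4) = -5 - 90*(-4) = -5 + 360 = 355)
-8135*o = -8135*355 = -2887925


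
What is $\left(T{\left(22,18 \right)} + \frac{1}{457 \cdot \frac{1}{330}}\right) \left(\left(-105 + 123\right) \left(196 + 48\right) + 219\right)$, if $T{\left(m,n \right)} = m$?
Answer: $\frac{47880624}{457} \approx 1.0477 \cdot 10^{5}$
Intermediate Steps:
$\left(T{\left(22,18 \right)} + \frac{1}{457 \cdot \frac{1}{330}}\right) \left(\left(-105 + 123\right) \left(196 + 48\right) + 219\right) = \left(22 + \frac{1}{457 \cdot \frac{1}{330}}\right) \left(\left(-105 + 123\right) \left(196 + 48\right) + 219\right) = \left(22 + \frac{1}{457 \cdot \frac{1}{330}}\right) \left(18 \cdot 244 + 219\right) = \left(22 + \frac{1}{\frac{457}{330}}\right) \left(4392 + 219\right) = \left(22 + \frac{330}{457}\right) 4611 = \frac{10384}{457} \cdot 4611 = \frac{47880624}{457}$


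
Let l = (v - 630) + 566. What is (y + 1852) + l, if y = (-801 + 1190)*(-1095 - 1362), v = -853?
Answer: -954838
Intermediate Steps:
l = -917 (l = (-853 - 630) + 566 = -1483 + 566 = -917)
y = -955773 (y = 389*(-2457) = -955773)
(y + 1852) + l = (-955773 + 1852) - 917 = -953921 - 917 = -954838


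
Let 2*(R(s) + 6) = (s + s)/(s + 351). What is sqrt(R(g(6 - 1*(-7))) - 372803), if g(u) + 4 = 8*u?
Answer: I*sqrt(75829678309)/451 ≈ 610.58*I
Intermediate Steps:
g(u) = -4 + 8*u
R(s) = -6 + s/(351 + s) (R(s) = -6 + ((s + s)/(s + 351))/2 = -6 + ((2*s)/(351 + s))/2 = -6 + (2*s/(351 + s))/2 = -6 + s/(351 + s))
sqrt(R(g(6 - 1*(-7))) - 372803) = sqrt((-2106 - 5*(-4 + 8*(6 - 1*(-7))))/(351 + (-4 + 8*(6 - 1*(-7)))) - 372803) = sqrt((-2106 - 5*(-4 + 8*(6 + 7)))/(351 + (-4 + 8*(6 + 7))) - 372803) = sqrt((-2106 - 5*(-4 + 8*13))/(351 + (-4 + 8*13)) - 372803) = sqrt((-2106 - 5*(-4 + 104))/(351 + (-4 + 104)) - 372803) = sqrt((-2106 - 5*100)/(351 + 100) - 372803) = sqrt((-2106 - 500)/451 - 372803) = sqrt((1/451)*(-2606) - 372803) = sqrt(-2606/451 - 372803) = sqrt(-168136759/451) = I*sqrt(75829678309)/451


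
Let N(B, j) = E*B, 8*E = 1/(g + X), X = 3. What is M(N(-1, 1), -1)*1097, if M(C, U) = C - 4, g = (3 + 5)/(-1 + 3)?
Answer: -246825/56 ≈ -4407.6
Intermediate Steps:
g = 4 (g = 8/2 = 8*(1/2) = 4)
E = 1/56 (E = 1/(8*(4 + 3)) = (1/8)/7 = (1/8)*(1/7) = 1/56 ≈ 0.017857)
N(B, j) = B/56
M(C, U) = -4 + C
M(N(-1, 1), -1)*1097 = (-4 + (1/56)*(-1))*1097 = (-4 - 1/56)*1097 = -225/56*1097 = -246825/56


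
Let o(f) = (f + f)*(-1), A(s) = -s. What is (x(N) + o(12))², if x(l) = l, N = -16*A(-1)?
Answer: 1600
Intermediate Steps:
N = -16 (N = -(-16)*(-1) = -16*1 = -16)
o(f) = -2*f (o(f) = (2*f)*(-1) = -2*f)
(x(N) + o(12))² = (-16 - 2*12)² = (-16 - 24)² = (-40)² = 1600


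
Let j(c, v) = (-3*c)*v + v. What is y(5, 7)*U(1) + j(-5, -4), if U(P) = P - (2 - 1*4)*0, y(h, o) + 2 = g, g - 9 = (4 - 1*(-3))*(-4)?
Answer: -85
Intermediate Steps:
g = -19 (g = 9 + (4 - 1*(-3))*(-4) = 9 + (4 + 3)*(-4) = 9 + 7*(-4) = 9 - 28 = -19)
y(h, o) = -21 (y(h, o) = -2 - 19 = -21)
j(c, v) = v - 3*c*v (j(c, v) = -3*c*v + v = v - 3*c*v)
U(P) = P (U(P) = P - (2 - 4)*0 = P - (-2)*0 = P - 1*0 = P + 0 = P)
y(5, 7)*U(1) + j(-5, -4) = -21*1 - 4*(1 - 3*(-5)) = -21 - 4*(1 + 15) = -21 - 4*16 = -21 - 64 = -85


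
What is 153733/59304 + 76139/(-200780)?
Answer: 6587791121/2976764280 ≈ 2.2131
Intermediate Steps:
153733/59304 + 76139/(-200780) = 153733*(1/59304) + 76139*(-1/200780) = 153733/59304 - 76139/200780 = 6587791121/2976764280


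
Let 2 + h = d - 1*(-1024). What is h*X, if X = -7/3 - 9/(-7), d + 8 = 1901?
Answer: -64130/21 ≈ -3053.8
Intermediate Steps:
d = 1893 (d = -8 + 1901 = 1893)
h = 2915 (h = -2 + (1893 - 1*(-1024)) = -2 + (1893 + 1024) = -2 + 2917 = 2915)
X = -22/21 (X = -7*1/3 - 9*(-1/7) = -7/3 + 9/7 = -22/21 ≈ -1.0476)
h*X = 2915*(-22/21) = -64130/21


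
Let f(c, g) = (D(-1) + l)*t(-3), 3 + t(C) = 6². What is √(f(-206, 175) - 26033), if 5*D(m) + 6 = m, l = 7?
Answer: I*√646205/5 ≈ 160.77*I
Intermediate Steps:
t(C) = 33 (t(C) = -3 + 6² = -3 + 36 = 33)
D(m) = -6/5 + m/5
f(c, g) = 924/5 (f(c, g) = ((-6/5 + (⅕)*(-1)) + 7)*33 = ((-6/5 - ⅕) + 7)*33 = (-7/5 + 7)*33 = (28/5)*33 = 924/5)
√(f(-206, 175) - 26033) = √(924/5 - 26033) = √(-129241/5) = I*√646205/5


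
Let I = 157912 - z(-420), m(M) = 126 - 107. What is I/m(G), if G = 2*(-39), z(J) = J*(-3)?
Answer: 156652/19 ≈ 8244.8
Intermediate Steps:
z(J) = -3*J
G = -78
m(M) = 19
I = 156652 (I = 157912 - (-3)*(-420) = 157912 - 1*1260 = 157912 - 1260 = 156652)
I/m(G) = 156652/19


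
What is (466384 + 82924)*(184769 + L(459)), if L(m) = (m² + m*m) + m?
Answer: 333204739720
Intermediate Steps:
L(m) = m + 2*m² (L(m) = (m² + m²) + m = 2*m² + m = m + 2*m²)
(466384 + 82924)*(184769 + L(459)) = (466384 + 82924)*(184769 + 459*(1 + 2*459)) = 549308*(184769 + 459*(1 + 918)) = 549308*(184769 + 459*919) = 549308*(184769 + 421821) = 549308*606590 = 333204739720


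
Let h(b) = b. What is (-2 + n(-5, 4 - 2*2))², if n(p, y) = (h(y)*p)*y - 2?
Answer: 16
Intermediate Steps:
n(p, y) = -2 + p*y² (n(p, y) = (y*p)*y - 2 = (p*y)*y - 2 = p*y² - 2 = -2 + p*y²)
(-2 + n(-5, 4 - 2*2))² = (-2 + (-2 - 5*(4 - 2*2)²))² = (-2 + (-2 - 5*(4 - 4)²))² = (-2 + (-2 - 5*0²))² = (-2 + (-2 - 5*0))² = (-2 + (-2 + 0))² = (-2 - 2)² = (-4)² = 16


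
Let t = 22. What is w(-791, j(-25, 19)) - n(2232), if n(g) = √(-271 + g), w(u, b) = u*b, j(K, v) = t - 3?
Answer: -15029 - √1961 ≈ -15073.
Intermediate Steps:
j(K, v) = 19 (j(K, v) = 22 - 3 = 19)
w(u, b) = b*u
w(-791, j(-25, 19)) - n(2232) = 19*(-791) - √(-271 + 2232) = -15029 - √1961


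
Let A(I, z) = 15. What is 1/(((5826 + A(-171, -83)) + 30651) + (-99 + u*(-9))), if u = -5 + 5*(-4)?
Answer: 1/36618 ≈ 2.7309e-5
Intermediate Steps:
u = -25 (u = -5 - 20 = -25)
1/(((5826 + A(-171, -83)) + 30651) + (-99 + u*(-9))) = 1/(((5826 + 15) + 30651) + (-99 - 25*(-9))) = 1/((5841 + 30651) + (-99 + 225)) = 1/(36492 + 126) = 1/36618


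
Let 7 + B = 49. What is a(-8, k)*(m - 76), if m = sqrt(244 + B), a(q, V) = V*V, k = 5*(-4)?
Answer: -30400 + 400*sqrt(286) ≈ -23635.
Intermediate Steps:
B = 42 (B = -7 + 49 = 42)
k = -20
a(q, V) = V**2
m = sqrt(286) (m = sqrt(244 + 42) = sqrt(286) ≈ 16.912)
a(-8, k)*(m - 76) = (-20)**2*(sqrt(286) - 76) = 400*(-76 + sqrt(286)) = -30400 + 400*sqrt(286)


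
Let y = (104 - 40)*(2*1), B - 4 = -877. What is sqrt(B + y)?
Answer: I*sqrt(745) ≈ 27.295*I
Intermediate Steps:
B = -873 (B = 4 - 877 = -873)
y = 128 (y = 64*2 = 128)
sqrt(B + y) = sqrt(-873 + 128) = sqrt(-745) = I*sqrt(745)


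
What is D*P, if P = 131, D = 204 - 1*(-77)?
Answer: 36811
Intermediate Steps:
D = 281 (D = 204 + 77 = 281)
D*P = 281*131 = 36811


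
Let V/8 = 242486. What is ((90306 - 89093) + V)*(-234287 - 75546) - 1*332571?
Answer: -601417478704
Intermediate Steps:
V = 1939888 (V = 8*242486 = 1939888)
((90306 - 89093) + V)*(-234287 - 75546) - 1*332571 = ((90306 - 89093) + 1939888)*(-234287 - 75546) - 1*332571 = (1213 + 1939888)*(-309833) - 332571 = 1941101*(-309833) - 332571 = -601417146133 - 332571 = -601417478704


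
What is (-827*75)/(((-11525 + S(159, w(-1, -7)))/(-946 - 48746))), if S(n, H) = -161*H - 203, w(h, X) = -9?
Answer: -3082146300/10279 ≈ -2.9985e+5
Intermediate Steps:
S(n, H) = -203 - 161*H
(-827*75)/(((-11525 + S(159, w(-1, -7)))/(-946 - 48746))) = (-827*75)/(((-11525 + (-203 - 161*(-9)))/(-946 - 48746))) = -62025*(-49692/(-11525 + (-203 + 1449))) = -62025*(-49692/(-11525 + 1246)) = -62025/((-10279*(-1/49692))) = -62025/10279/49692 = -62025*49692/10279 = -3082146300/10279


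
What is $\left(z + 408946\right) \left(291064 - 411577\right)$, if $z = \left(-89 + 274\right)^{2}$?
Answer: $-53407866723$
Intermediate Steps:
$z = 34225$ ($z = 185^{2} = 34225$)
$\left(z + 408946\right) \left(291064 - 411577\right) = \left(34225 + 408946\right) \left(291064 - 411577\right) = 443171 \left(-120513\right) = -53407866723$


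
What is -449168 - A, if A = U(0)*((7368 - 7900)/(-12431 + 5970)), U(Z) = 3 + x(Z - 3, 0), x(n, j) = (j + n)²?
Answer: -414582976/923 ≈ -4.4917e+5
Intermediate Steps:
U(Z) = 3 + (-3 + Z)² (U(Z) = 3 + (0 + (Z - 3))² = 3 + (0 + (-3 + Z))² = 3 + (-3 + Z)²)
A = 912/923 (A = (3 + (-3 + 0)²)*((7368 - 7900)/(-12431 + 5970)) = (3 + (-3)²)*(-532/(-6461)) = (3 + 9)*(-532*(-1/6461)) = 12*(76/923) = 912/923 ≈ 0.98808)
-449168 - A = -449168 - 1*912/923 = -449168 - 912/923 = -414582976/923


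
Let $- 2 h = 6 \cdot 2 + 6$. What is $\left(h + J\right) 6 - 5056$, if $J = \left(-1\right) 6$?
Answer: $-5146$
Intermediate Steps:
$J = -6$
$h = -9$ ($h = - \frac{6 \cdot 2 + 6}{2} = - \frac{12 + 6}{2} = \left(- \frac{1}{2}\right) 18 = -9$)
$\left(h + J\right) 6 - 5056 = \left(-9 - 6\right) 6 - 5056 = \left(-15\right) 6 - 5056 = -90 - 5056 = -5146$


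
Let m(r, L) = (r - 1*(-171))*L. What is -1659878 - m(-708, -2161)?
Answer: -2820335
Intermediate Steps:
m(r, L) = L*(171 + r) (m(r, L) = (r + 171)*L = (171 + r)*L = L*(171 + r))
-1659878 - m(-708, -2161) = -1659878 - (-2161)*(171 - 708) = -1659878 - (-2161)*(-537) = -1659878 - 1*1160457 = -1659878 - 1160457 = -2820335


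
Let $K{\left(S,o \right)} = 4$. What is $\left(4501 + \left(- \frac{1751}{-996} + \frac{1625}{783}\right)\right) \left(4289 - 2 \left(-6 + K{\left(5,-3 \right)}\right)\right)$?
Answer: $\frac{186198296253}{9628} \approx 1.9339 \cdot 10^{7}$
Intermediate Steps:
$\left(4501 + \left(- \frac{1751}{-996} + \frac{1625}{783}\right)\right) \left(4289 - 2 \left(-6 + K{\left(5,-3 \right)}\right)\right) = \left(4501 + \left(- \frac{1751}{-996} + \frac{1625}{783}\right)\right) \left(4289 - 2 \left(-6 + 4\right)\right) = \left(4501 + \left(\left(-1751\right) \left(- \frac{1}{996}\right) + 1625 \cdot \frac{1}{783}\right)\right) \left(4289 - -4\right) = \left(4501 + \left(\frac{1751}{996} + \frac{1625}{783}\right)\right) \left(4289 + 4\right) = \left(4501 + \frac{996511}{259956}\right) 4293 = \frac{1171058467}{259956} \cdot 4293 = \frac{186198296253}{9628}$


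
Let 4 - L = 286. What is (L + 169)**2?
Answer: 12769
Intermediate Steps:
L = -282 (L = 4 - 1*286 = 4 - 286 = -282)
(L + 169)**2 = (-282 + 169)**2 = (-113)**2 = 12769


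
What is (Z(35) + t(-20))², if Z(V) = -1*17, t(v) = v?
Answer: 1369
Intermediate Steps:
Z(V) = -17
(Z(35) + t(-20))² = (-17 - 20)² = (-37)² = 1369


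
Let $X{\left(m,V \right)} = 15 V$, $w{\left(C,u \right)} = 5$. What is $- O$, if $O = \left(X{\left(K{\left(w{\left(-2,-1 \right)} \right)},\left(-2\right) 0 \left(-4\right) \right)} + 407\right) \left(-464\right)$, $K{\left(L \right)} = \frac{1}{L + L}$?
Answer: $188848$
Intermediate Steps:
$K{\left(L \right)} = \frac{1}{2 L}$
$O = -188848$ ($O = \left(15 \left(-2\right) 0 \left(-4\right) + 407\right) \left(-464\right) = \left(15 \cdot 0 \left(-4\right) + 407\right) \left(-464\right) = \left(15 \cdot 0 + 407\right) \left(-464\right) = \left(0 + 407\right) \left(-464\right) = 407 \left(-464\right) = -188848$)
$- O = \left(-1\right) \left(-188848\right) = 188848$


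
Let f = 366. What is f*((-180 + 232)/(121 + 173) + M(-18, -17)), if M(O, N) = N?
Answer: -301706/49 ≈ -6157.3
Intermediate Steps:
f*((-180 + 232)/(121 + 173) + M(-18, -17)) = 366*((-180 + 232)/(121 + 173) - 17) = 366*(52/294 - 17) = 366*(52*(1/294) - 17) = 366*(26/147 - 17) = 366*(-2473/147) = -301706/49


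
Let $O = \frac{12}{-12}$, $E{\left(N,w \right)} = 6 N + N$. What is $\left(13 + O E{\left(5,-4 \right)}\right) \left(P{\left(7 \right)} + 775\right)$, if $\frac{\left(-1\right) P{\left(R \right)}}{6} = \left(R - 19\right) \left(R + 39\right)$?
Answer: $-89914$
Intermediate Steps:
$E{\left(N,w \right)} = 7 N$
$P{\left(R \right)} = - 6 \left(-19 + R\right) \left(39 + R\right)$ ($P{\left(R \right)} = - 6 \left(R - 19\right) \left(R + 39\right) = - 6 \left(-19 + R\right) \left(39 + R\right)$)
$O = -1$ ($O = 12 \left(- \frac{1}{12}\right) = -1$)
$\left(13 + O E{\left(5,-4 \right)}\right) \left(P{\left(7 \right)} + 775\right) = \left(13 - 7 \cdot 5\right) \left(\left(4446 - 840 - 6 \cdot 7^{2}\right) + 775\right) = \left(13 - 35\right) \left(\left(4446 - 840 - 294\right) + 775\right) = - 22 \left(3312 + 775\right) = \left(-22\right) 4087 = -89914$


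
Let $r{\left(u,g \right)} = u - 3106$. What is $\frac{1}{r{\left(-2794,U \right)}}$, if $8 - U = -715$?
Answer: $- \frac{1}{5900} \approx -0.00016949$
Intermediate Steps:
$U = 723$ ($U = 8 - -715 = 8 + 715 = 723$)
$r{\left(u,g \right)} = -3106 + u$
$\frac{1}{r{\left(-2794,U \right)}} = \frac{1}{-3106 - 2794} = \frac{1}{-5900} = - \frac{1}{5900}$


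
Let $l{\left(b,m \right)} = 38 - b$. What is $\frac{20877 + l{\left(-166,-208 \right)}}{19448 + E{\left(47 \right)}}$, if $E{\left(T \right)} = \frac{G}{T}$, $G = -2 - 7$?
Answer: $\frac{990807}{914047} \approx 1.084$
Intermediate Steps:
$G = -9$ ($G = -2 - 7 = -9$)
$E{\left(T \right)} = - \frac{9}{T}$
$\frac{20877 + l{\left(-166,-208 \right)}}{19448 + E{\left(47 \right)}} = \frac{20877 + \left(38 - -166\right)}{19448 - \frac{9}{47}} = \frac{20877 + \left(38 + 166\right)}{19448 - \frac{9}{47}} = \frac{20877 + 204}{19448 - \frac{9}{47}} = \frac{21081}{\frac{914047}{47}} = 21081 \cdot \frac{47}{914047} = \frac{990807}{914047}$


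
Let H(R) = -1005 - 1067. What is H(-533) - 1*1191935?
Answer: -1194007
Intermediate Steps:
H(R) = -2072
H(-533) - 1*1191935 = -2072 - 1*1191935 = -2072 - 1191935 = -1194007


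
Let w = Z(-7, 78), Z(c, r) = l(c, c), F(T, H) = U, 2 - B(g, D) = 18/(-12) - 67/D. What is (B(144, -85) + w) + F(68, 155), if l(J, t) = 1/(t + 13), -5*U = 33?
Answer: -949/255 ≈ -3.7216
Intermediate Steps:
U = -33/5 (U = -⅕*33 = -33/5 ≈ -6.6000)
B(g, D) = 7/2 + 67/D (B(g, D) = 2 - (18/(-12) - 67/D) = 2 - (18*(-1/12) - 67/D) = 2 - (-3/2 - 67/D) = 2 + (3/2 + 67/D) = 7/2 + 67/D)
F(T, H) = -33/5
l(J, t) = 1/(13 + t)
Z(c, r) = 1/(13 + c)
w = ⅙ (w = 1/(13 - 7) = 1/6 = ⅙ ≈ 0.16667)
(B(144, -85) + w) + F(68, 155) = ((7/2 + 67/(-85)) + ⅙) - 33/5 = ((7/2 + 67*(-1/85)) + ⅙) - 33/5 = ((7/2 - 67/85) + ⅙) - 33/5 = (461/170 + ⅙) - 33/5 = 734/255 - 33/5 = -949/255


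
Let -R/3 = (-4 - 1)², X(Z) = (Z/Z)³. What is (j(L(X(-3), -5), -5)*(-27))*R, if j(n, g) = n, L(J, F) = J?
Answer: 2025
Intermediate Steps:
X(Z) = 1 (X(Z) = 1³ = 1)
R = -75 (R = -3*(-4 - 1)² = -3*(-5)² = -3*25 = -75)
(j(L(X(-3), -5), -5)*(-27))*R = (1*(-27))*(-75) = -27*(-75) = 2025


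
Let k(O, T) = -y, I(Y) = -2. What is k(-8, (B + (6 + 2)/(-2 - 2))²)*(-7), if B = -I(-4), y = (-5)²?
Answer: 175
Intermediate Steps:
y = 25
B = 2 (B = -1*(-2) = 2)
k(O, T) = -25 (k(O, T) = -1*25 = -25)
k(-8, (B + (6 + 2)/(-2 - 2))²)*(-7) = -25*(-7) = 175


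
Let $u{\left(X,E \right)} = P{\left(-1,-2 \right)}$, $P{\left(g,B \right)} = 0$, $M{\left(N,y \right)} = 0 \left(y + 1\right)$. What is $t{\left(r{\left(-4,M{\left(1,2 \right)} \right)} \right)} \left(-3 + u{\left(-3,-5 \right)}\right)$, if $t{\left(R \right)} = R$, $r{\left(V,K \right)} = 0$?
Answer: $0$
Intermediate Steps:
$M{\left(N,y \right)} = 0$ ($M{\left(N,y \right)} = 0 \left(1 + y\right) = 0$)
$u{\left(X,E \right)} = 0$
$t{\left(r{\left(-4,M{\left(1,2 \right)} \right)} \right)} \left(-3 + u{\left(-3,-5 \right)}\right) = 0 \left(-3 + 0\right) = 0 \left(-3\right) = 0$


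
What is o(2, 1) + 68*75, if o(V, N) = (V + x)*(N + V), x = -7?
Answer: 5085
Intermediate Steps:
o(V, N) = (-7 + V)*(N + V) (o(V, N) = (V - 7)*(N + V) = (-7 + V)*(N + V))
o(2, 1) + 68*75 = (2² - 7*1 - 7*2 + 1*2) + 68*75 = (4 - 7 - 14 + 2) + 5100 = -15 + 5100 = 5085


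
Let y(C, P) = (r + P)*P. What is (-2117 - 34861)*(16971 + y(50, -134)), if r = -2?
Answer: -1301440710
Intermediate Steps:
y(C, P) = P*(-2 + P) (y(C, P) = (-2 + P)*P = P*(-2 + P))
(-2117 - 34861)*(16971 + y(50, -134)) = (-2117 - 34861)*(16971 - 134*(-2 - 134)) = -36978*(16971 - 134*(-136)) = -36978*(16971 + 18224) = -36978*35195 = -1301440710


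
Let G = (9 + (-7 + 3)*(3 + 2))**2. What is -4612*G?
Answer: -558052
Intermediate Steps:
G = 121 (G = (9 - 4*5)**2 = (9 - 20)**2 = (-11)**2 = 121)
-4612*G = -4612*121 = -558052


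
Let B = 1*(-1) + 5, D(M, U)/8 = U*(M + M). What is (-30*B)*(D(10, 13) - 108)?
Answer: -236640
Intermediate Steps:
D(M, U) = 16*M*U (D(M, U) = 8*(U*(M + M)) = 8*(U*(2*M)) = 8*(2*M*U) = 16*M*U)
B = 4 (B = -1 + 5 = 4)
(-30*B)*(D(10, 13) - 108) = (-30*4)*(16*10*13 - 108) = -120*(2080 - 108) = -120*1972 = -236640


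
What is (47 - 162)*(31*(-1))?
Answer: 3565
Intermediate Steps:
(47 - 162)*(31*(-1)) = -115*(-31) = 3565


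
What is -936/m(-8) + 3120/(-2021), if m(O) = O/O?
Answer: -1894776/2021 ≈ -937.54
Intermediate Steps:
m(O) = 1
-936/m(-8) + 3120/(-2021) = -936/1 + 3120/(-2021) = -936*1 + 3120*(-1/2021) = -936 - 3120/2021 = -1894776/2021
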